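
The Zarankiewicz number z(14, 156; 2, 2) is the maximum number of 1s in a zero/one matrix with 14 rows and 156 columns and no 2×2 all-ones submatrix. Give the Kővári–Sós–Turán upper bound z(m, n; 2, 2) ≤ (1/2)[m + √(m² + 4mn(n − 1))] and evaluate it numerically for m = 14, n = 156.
z(14, 156; 2, 2) ≤ (1/2)[14 + √(14² + 4·14·156·155)] = (1/2)[14 + √1354276] = 588.8668

Kővári–Sós–Turán: let r_1, ..., r_14 be the row sums and z = Σ r_i the total number of 1s. Each pair of columns can share at most one row with both entries 1 (else a 2×2 all-ones block appears), so Σ_i C(r_i, 2) ≤ C(156, 2) = 12090. By convexity Σ_i C(r_i, 2) ≥ 14·C(z/14, 2) = z(z − 14)/(2·14), giving z² − 14z − 14·156·155 ≤ 0 and hence z ≤ (1/2)[14 + √(196 + 4·338520)] = (1/2)[14 + √1354276] ≈ (1/2)(14 + 1163.7336) = 588.8668.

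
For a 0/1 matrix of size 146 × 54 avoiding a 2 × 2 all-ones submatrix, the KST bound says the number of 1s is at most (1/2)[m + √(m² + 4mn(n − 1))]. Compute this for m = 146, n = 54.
z(146, 54; 2, 2) ≤ (1/2)[146 + √(146² + 4·146·54·53)] = (1/2)[146 + √1692724] = 723.5236

Kővári–Sós–Turán: let r_1, ..., r_146 be the row sums and z = Σ r_i the total number of 1s. Each pair of columns can share at most one row with both entries 1 (else a 2×2 all-ones block appears), so Σ_i C(r_i, 2) ≤ C(54, 2) = 1431. By convexity Σ_i C(r_i, 2) ≥ 146·C(z/146, 2) = z(z − 146)/(2·146), giving z² − 146z − 146·54·53 ≤ 0 and hence z ≤ (1/2)[146 + √(21316 + 4·417852)] = (1/2)[146 + √1692724] ≈ (1/2)(146 + 1301.0473) = 723.5236.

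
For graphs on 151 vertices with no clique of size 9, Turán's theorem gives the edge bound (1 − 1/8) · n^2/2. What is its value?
Turán density bound = (7/8) · 151^2/2 = 159607/16 ≈ 9975.4375

Turán's theorem: ex(n, K_{r+1}) is achieved by the complete r-partite Turán graph T(n, r) with parts as balanced as possible, and is at most (1 − 1/r) · n^2/2. For r = 8, n = 151: the density bound is (7/8) · 22801/2 = 159607/16 ≈ 9975.4375. The integer-valued extremum is e(T(151, 8)) = 9975, which is strictly less than the density bound 159607/16 since 8 ∤ 151 (the parts of T(151, 8) cannot all be equal).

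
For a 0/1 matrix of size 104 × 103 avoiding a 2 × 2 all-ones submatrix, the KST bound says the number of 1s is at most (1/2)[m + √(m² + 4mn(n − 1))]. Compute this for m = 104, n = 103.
z(104, 103; 2, 2) ≤ (1/2)[104 + √(104² + 4·104·103·102)] = (1/2)[104 + √4381312] = 1098.5792

Kővári–Sós–Turán: let r_1, ..., r_104 be the row sums and z = Σ r_i the total number of 1s. Each pair of columns can share at most one row with both entries 1 (else a 2×2 all-ones block appears), so Σ_i C(r_i, 2) ≤ C(103, 2) = 5253. By convexity Σ_i C(r_i, 2) ≥ 104·C(z/104, 2) = z(z − 104)/(2·104), giving z² − 104z − 104·103·102 ≤ 0 and hence z ≤ (1/2)[104 + √(10816 + 4·1092624)] = (1/2)[104 + √4381312] ≈ (1/2)(104 + 2093.1584) = 1098.5792.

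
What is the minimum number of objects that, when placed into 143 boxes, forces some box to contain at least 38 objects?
n = (38 − 1)·143 + 1 = 5292

By the generalised pigeonhole principle, to guarantee some box contains ≥ r objects we need more than (r − 1) · k objects total. Threshold: n = (r − 1) · k + 1. With r = 38 and k = 143: n = 37 · 143 + 1 = 5291 + 1 = 5292. For n = 5291 = 37 · 143, we can put exactly 37 objects in every box, avoiding 38 in any single one — so 5292 is tight.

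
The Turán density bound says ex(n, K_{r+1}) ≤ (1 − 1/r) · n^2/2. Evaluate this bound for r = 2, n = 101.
Turán density bound = (1/2) · 101^2/2 = 10201/4 ≈ 2550.25

Turán's theorem: ex(n, K_{r+1}) is achieved by the complete r-partite Turán graph T(n, r) with parts as balanced as possible, and is at most (1 − 1/r) · n^2/2. For r = 2, n = 101: the density bound is (1/2) · 10201/2 = 10201/4 ≈ 2550.25. The integer-valued extremum is e(T(101, 2)) = 2550, which is strictly less than the density bound 10201/4 since 2 ∤ 101 (the parts of T(101, 2) cannot all be equal).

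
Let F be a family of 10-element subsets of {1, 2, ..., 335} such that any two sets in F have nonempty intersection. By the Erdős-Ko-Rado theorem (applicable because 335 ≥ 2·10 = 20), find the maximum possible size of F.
max |F| = C(334, 9) = 127862378575360066

The Erdős-Ko-Rado theorem states: for n ≥ 2k, an intersecting family of k-subsets of an n-element set has size at most C(n − 1, k − 1), with equality for 'star' families {A ⊆ [n] : |A| = k, i ∈ A} (fix an element i). For n = 335, k = 10: C(334, 9) = 127862378575360066.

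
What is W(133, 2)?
W(133, 2) = 133 + 1 = 134

A 2-term AP is any pair of integers, so a monochromatic 2-AP exists iff some colour is used at least twice. With 133 colours, the colouring i ↦ i on {1, ..., 133} uses each colour once, avoiding any monochromatic pair, so W(133, 2) > 133. For {1, ..., 134}, pigeonhole forces two integers of the same colour, which form a monochromatic 2-AP. Hence W(133, 2) = 134.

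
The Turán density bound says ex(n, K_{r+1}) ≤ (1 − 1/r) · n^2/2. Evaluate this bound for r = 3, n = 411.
Turán density bound = (2/3) · 411^2/2 = 56307

Turán's theorem: ex(n, K_{r+1}) is achieved by the complete r-partite Turán graph T(n, r) with parts as balanced as possible, and is at most (1 − 1/r) · n^2/2. For r = 3, n = 411: the density bound is (2/3) · 168921/2 = 56307. Since 3 ∣ 411, the Turán graph T(411, 3) has parts of equal size 137, and its edge count e(T(411, 3)) = 56307 attains the density bound exactly.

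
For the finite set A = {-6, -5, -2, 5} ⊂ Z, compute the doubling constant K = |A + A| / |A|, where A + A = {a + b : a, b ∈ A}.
K = |A + A| / |A| = 10/4 = 5/2

Enumerate A + A = {a + b : a, b ∈ A}. With |A| = 4, there are |A|^2 = 16 ordered sum pairs; collecting distinct values, A + A = {-12, -11, -10, -8, -7, -4, -1, 0, 3, 10}, so |A + A| = 10. Thus K = 10/4 = 5/2. For comparison, the minimum possible |A + A| over all 4-element sets is 2·4 − 1 = 7 (so min K = 7/4), attained only by arithmetic progressions.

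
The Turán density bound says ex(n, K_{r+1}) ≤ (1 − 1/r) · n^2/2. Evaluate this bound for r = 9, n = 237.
Turán density bound = (8/9) · 237^2/2 = 24964

Turán's theorem: ex(n, K_{r+1}) is achieved by the complete r-partite Turán graph T(n, r) with parts as balanced as possible, and is at most (1 − 1/r) · n^2/2. For r = 9, n = 237: the density bound is (8/9) · 56169/2 = 24964. The integer-valued extremum is e(T(237, 9)) = 24963, which is strictly less than the density bound 24964 since 9 ∤ 237 (the parts of T(237, 9) cannot all be equal).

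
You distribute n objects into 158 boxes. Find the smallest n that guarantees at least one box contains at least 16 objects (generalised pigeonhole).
n = (16 − 1)·158 + 1 = 2371

By the generalised pigeonhole principle, to guarantee some box contains ≥ r objects we need more than (r − 1) · k objects total. Threshold: n = (r − 1) · k + 1. With r = 16 and k = 158: n = 15 · 158 + 1 = 2370 + 1 = 2371. For n = 2370 = 15 · 158, we can put exactly 15 objects in every box, avoiding 16 in any single one — so 2371 is tight.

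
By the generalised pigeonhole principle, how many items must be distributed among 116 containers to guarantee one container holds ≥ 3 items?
n = (3 − 1)·116 + 1 = 233

By the generalised pigeonhole principle, to guarantee some box contains ≥ r objects we need more than (r − 1) · k objects total. Threshold: n = (r − 1) · k + 1. With r = 3 and k = 116: n = 2 · 116 + 1 = 232 + 1 = 233. For n = 232 = 2 · 116, we can put exactly 2 objects in every box, avoiding 3 in any single one — so 233 is tight.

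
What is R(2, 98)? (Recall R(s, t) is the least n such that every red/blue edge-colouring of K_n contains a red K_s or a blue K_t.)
R(2, 98) = 98

R(2, k) = k for all k ≥ 2: in a 2-colouring of K_k, either some edge is red (a red K_2) or all edges are blue (a blue K_k). And K_{97} coloured all-blue has no blue K_98, so R(2, 98) > 97. Hence R(2, 98) = 98.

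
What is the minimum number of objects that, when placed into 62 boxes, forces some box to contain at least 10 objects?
n = (10 − 1)·62 + 1 = 559

By the generalised pigeonhole principle, to guarantee some box contains ≥ r objects we need more than (r − 1) · k objects total. Threshold: n = (r − 1) · k + 1. With r = 10 and k = 62: n = 9 · 62 + 1 = 558 + 1 = 559. For n = 558 = 9 · 62, we can put exactly 9 objects in every box, avoiding 10 in any single one — so 559 is tight.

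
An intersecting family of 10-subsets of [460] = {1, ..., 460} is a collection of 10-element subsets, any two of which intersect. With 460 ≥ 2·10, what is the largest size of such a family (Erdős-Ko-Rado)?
max |F| = C(459, 9) = 2302908069715272591

Erdős-Ko-Rado (1961): when n ≥ 2k, max |F| = C(n−1, k−1). The bound is attained by the star {A : i ∈ A} for any fixed i ∈ [n]. Here C(460−1, 10−1) = C(459, 9) = 2302908069715272591.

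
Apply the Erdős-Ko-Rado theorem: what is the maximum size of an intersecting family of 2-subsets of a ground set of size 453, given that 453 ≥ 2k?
max |F| = C(452, 1) = 452

The Erdős-Ko-Rado theorem states: for n ≥ 2k, an intersecting family of k-subsets of an n-element set has size at most C(n − 1, k − 1), with equality for 'star' families {A ⊆ [n] : |A| = k, i ∈ A} (fix an element i). For n = 453, k = 2: C(452, 1) = 452.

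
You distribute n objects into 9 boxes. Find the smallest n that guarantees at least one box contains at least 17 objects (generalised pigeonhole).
n = (17 − 1)·9 + 1 = 145

By the generalised pigeonhole principle, to guarantee some box contains ≥ r objects we need more than (r − 1) · k objects total. Threshold: n = (r − 1) · k + 1. With r = 17 and k = 9: n = 16 · 9 + 1 = 144 + 1 = 145. For n = 144 = 16 · 9, we can put exactly 16 objects in every box, avoiding 17 in any single one — so 145 is tight.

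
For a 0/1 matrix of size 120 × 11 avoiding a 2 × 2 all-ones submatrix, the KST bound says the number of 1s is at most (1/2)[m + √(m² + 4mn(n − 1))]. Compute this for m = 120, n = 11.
z(120, 11; 2, 2) ≤ (1/2)[120 + √(120² + 4·120·11·10)] = (1/2)[120 + √67200] = 189.6148

Kővári–Sós–Turán: let r_1, ..., r_120 be the row sums and z = Σ r_i the total number of 1s. Each pair of columns can share at most one row with both entries 1 (else a 2×2 all-ones block appears), so Σ_i C(r_i, 2) ≤ C(11, 2) = 55. By convexity Σ_i C(r_i, 2) ≥ 120·C(z/120, 2) = z(z − 120)/(2·120), giving z² − 120z − 120·11·10 ≤ 0 and hence z ≤ (1/2)[120 + √(14400 + 4·13200)] = (1/2)[120 + √67200] ≈ (1/2)(120 + 259.2296) = 189.6148.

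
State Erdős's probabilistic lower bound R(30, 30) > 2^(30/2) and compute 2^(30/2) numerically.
2^(30/2) = 32768; so R(30, 30) > 32768

Colour each edge of K_n uniformly at random with red/blue. The expected number of monochromatic K_30 is C(n, 30) · 2 · 2^(−C(30,2)). If C(n, 30) · 2^(1 − C(30,2)) < 1, then with positive probability no monochromatic K_30 exists, so R(30, 30) > n. The standard estimate C(n, 30) ≤ n^30/30! shows this inequality holds whenever n ≤ 2^(30/2) (since 30! · 2^(C(30,2) − 1) > 2^(30^2/2) ≥ n^30). Hence R(30, 30) > 2^(30/2) = 32768.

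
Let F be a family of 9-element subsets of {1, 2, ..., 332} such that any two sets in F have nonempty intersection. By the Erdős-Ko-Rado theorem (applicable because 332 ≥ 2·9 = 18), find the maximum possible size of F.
max |F| = C(331, 8) = 3281594202668925

The Erdős-Ko-Rado theorem states: for n ≥ 2k, an intersecting family of k-subsets of an n-element set has size at most C(n − 1, k − 1), with equality for 'star' families {A ⊆ [n] : |A| = k, i ∈ A} (fix an element i). For n = 332, k = 9: C(331, 8) = 3281594202668925.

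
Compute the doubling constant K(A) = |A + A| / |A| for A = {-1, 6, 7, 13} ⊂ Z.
K = |A + A| / |A| = 9/4

Enumerate A + A = {a + b : a, b ∈ A}. With |A| = 4, there are |A|^2 = 16 ordered sum pairs; collecting distinct values, A + A = {-2, 5, 6, 12, 13, 14, 19, 20, 26}, so |A + A| = 9. Thus K = 9/4. For comparison, the minimum possible |A + A| over all 4-element sets is 2·4 − 1 = 7 (so min K = 7/4), attained only by arithmetic progressions.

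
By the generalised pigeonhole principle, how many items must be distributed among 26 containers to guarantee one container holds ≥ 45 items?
n = (45 − 1)·26 + 1 = 1145

By the generalised pigeonhole principle, to guarantee some box contains ≥ r objects we need more than (r − 1) · k objects total. Threshold: n = (r − 1) · k + 1. With r = 45 and k = 26: n = 44 · 26 + 1 = 1144 + 1 = 1145. For n = 1144 = 44 · 26, we can put exactly 44 objects in every box, avoiding 45 in any single one — so 1145 is tight.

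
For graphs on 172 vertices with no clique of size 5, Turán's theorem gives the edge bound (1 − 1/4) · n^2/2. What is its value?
Turán density bound = (3/4) · 172^2/2 = 11094

Turán's theorem: ex(n, K_{r+1}) is achieved by the complete r-partite Turán graph T(n, r) with parts as balanced as possible, and is at most (1 − 1/r) · n^2/2. For r = 4, n = 172: the density bound is (3/4) · 29584/2 = 11094. Since 4 ∣ 172, the Turán graph T(172, 4) has parts of equal size 43, and its edge count e(T(172, 4)) = 11094 attains the density bound exactly.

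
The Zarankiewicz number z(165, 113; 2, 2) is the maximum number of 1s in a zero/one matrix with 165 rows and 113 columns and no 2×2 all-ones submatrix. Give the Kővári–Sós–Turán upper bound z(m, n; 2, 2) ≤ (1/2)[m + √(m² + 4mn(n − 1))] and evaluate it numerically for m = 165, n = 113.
z(165, 113; 2, 2) ≤ (1/2)[165 + √(165² + 4·165·113·112)] = (1/2)[165 + √8380185] = 1529.9275

Kővári–Sós–Turán: let r_1, ..., r_165 be the row sums and z = Σ r_i the total number of 1s. Each pair of columns can share at most one row with both entries 1 (else a 2×2 all-ones block appears), so Σ_i C(r_i, 2) ≤ C(113, 2) = 6328. By convexity Σ_i C(r_i, 2) ≥ 165·C(z/165, 2) = z(z − 165)/(2·165), giving z² − 165z − 165·113·112 ≤ 0 and hence z ≤ (1/2)[165 + √(27225 + 4·2088240)] = (1/2)[165 + √8380185] ≈ (1/2)(165 + 2894.8549) = 1529.9275.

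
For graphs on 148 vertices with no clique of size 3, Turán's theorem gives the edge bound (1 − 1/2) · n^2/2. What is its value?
Turán density bound = (1/2) · 148^2/2 = 5476

Turán's theorem: ex(n, K_{r+1}) is achieved by the complete r-partite Turán graph T(n, r) with parts as balanced as possible, and is at most (1 − 1/r) · n^2/2. For r = 2, n = 148: the density bound is (1/2) · 21904/2 = 5476. Since 2 ∣ 148, the Turán graph T(148, 2) has parts of equal size 74, and its edge count e(T(148, 2)) = 5476 attains the density bound exactly.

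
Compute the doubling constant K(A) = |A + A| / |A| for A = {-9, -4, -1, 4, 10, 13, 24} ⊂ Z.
K = |A + A| / |A| = 24/7

Enumerate A + A = {a + b : a, b ∈ A}. With |A| = 7, there are |A|^2 = 49 ordered sum pairs; collecting distinct values, A + A = {-18, -13, -10, -8, -5, -2, 0, 1, 3, 4, 6, 8, 9, 12, 14, 15, 17, 20, 23, 26, 28, 34, 37, 48}, so |A + A| = 24. Thus K = 24/7. For comparison, the minimum possible |A + A| over all 7-element sets is 2·7 − 1 = 13 (so min K = 13/7), attained only by arithmetic progressions.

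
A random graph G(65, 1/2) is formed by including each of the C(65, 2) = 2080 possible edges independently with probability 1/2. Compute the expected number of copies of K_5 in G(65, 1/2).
E[# K_5] = C(65, 5) · (1/2)^C(5, 2) = 8259888 / 2^10 = 516243/64 = 8066.296875

For each 5-subset S of vertices (there are C(65, 5) = 8259888 such S), let X_S = 1 if S induces a K_5 (all C(5, 2) = 10 edges present). Then P(X_S = 1) = (1/2)^10 = 1/1024. By linearity of expectation, E[# K_5] = C(65, 5) · (1/2)^10 = 8259888 / 1024 = 516243/64 = 8066.296875.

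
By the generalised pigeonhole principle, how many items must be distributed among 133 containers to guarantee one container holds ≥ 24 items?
n = (24 − 1)·133 + 1 = 3060

By the generalised pigeonhole principle, to guarantee some box contains ≥ r objects we need more than (r − 1) · k objects total. Threshold: n = (r − 1) · k + 1. With r = 24 and k = 133: n = 23 · 133 + 1 = 3059 + 1 = 3060. For n = 3059 = 23 · 133, we can put exactly 23 objects in every box, avoiding 24 in any single one — so 3060 is tight.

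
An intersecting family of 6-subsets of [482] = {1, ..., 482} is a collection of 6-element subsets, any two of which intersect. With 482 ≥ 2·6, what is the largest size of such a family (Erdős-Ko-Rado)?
max |F| = C(481, 5) = 210129417576

The Erdős-Ko-Rado theorem states: for n ≥ 2k, an intersecting family of k-subsets of an n-element set has size at most C(n − 1, k − 1), with equality for 'star' families {A ⊆ [n] : |A| = k, i ∈ A} (fix an element i). For n = 482, k = 6: C(481, 5) = 210129417576.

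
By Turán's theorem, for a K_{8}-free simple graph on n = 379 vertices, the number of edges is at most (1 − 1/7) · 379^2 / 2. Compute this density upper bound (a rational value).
Turán density bound = (6/7) · 379^2/2 = 430923/7 ≈ 61560.4286

Turán's theorem: ex(n, K_{r+1}) is achieved by the complete r-partite Turán graph T(n, r) with parts as balanced as possible, and is at most (1 − 1/r) · n^2/2. For r = 7, n = 379: the density bound is (6/7) · 143641/2 = 430923/7 ≈ 61560.4286. The integer-valued extremum is e(T(379, 7)) = 61560, which is strictly less than the density bound 430923/7 since 7 ∤ 379 (the parts of T(379, 7) cannot all be equal).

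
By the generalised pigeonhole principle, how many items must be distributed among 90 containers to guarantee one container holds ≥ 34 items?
n = (34 − 1)·90 + 1 = 2971

By the generalised pigeonhole principle, to guarantee some box contains ≥ r objects we need more than (r − 1) · k objects total. Threshold: n = (r − 1) · k + 1. With r = 34 and k = 90: n = 33 · 90 + 1 = 2970 + 1 = 2971. For n = 2970 = 33 · 90, we can put exactly 33 objects in every box, avoiding 34 in any single one — so 2971 is tight.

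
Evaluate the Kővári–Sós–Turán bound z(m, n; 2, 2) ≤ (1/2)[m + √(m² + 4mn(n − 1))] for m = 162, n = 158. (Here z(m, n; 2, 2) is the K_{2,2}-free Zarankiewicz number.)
z(162, 158; 2, 2) ≤ (1/2)[162 + √(162² + 4·162·158·157)] = (1/2)[162 + √16100532] = 2087.2734

Kővári–Sós–Turán: let r_1, ..., r_162 be the row sums and z = Σ r_i the total number of 1s. Each pair of columns can share at most one row with both entries 1 (else a 2×2 all-ones block appears), so Σ_i C(r_i, 2) ≤ C(158, 2) = 12403. By convexity Σ_i C(r_i, 2) ≥ 162·C(z/162, 2) = z(z − 162)/(2·162), giving z² − 162z − 162·158·157 ≤ 0 and hence z ≤ (1/2)[162 + √(26244 + 4·4018572)] = (1/2)[162 + √16100532] ≈ (1/2)(162 + 4012.5468) = 2087.2734.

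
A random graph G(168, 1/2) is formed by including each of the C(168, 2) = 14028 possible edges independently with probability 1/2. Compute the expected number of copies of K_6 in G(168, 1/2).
E[# K_6] = C(168, 6) · (1/2)^C(6, 2) = 28530983404 / 2^15 = 7132745851/8192 ≈ 870696.515015

For each 6-subset S of vertices (there are C(168, 6) = 28530983404 such S), let X_S = 1 if S induces a K_6 (all C(6, 2) = 15 edges present). Then P(X_S = 1) = (1/2)^15 = 1/32768. By linearity of expectation, E[# K_6] = C(168, 6) · (1/2)^15 = 28530983404 / 32768 = 7132745851/8192 ≈ 870696.515015.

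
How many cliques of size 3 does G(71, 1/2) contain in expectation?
E[# K_3] = C(71, 3) · (1/2)^C(3, 2) = 57155 / 2^3 = 7144.375

For each 3-subset S of vertices (there are C(71, 3) = 57155 such S), let X_S = 1 if S induces a K_3 (all C(3, 2) = 3 edges present). Then P(X_S = 1) = (1/2)^3 = 1/8. By linearity of expectation, E[# K_3] = C(71, 3) · (1/2)^3 = 57155 / 8 = 7144.375.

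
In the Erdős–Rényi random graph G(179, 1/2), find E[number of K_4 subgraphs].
E[# K_4] = C(179, 4) · (1/2)^C(4, 2) = 41356876 / 2^6 = 10339219/16 = 646201.1875

For each 4-subset S of vertices (there are C(179, 4) = 41356876 such S), let X_S = 1 if S induces a K_4 (all C(4, 2) = 6 edges present). Then P(X_S = 1) = (1/2)^6 = 1/64. By linearity of expectation, E[# K_4] = C(179, 4) · (1/2)^6 = 41356876 / 64 = 10339219/16 = 646201.1875.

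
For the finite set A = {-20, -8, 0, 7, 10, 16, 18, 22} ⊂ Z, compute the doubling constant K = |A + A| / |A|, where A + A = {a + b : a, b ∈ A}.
K = |A + A| / |A| = 32/8 = 4

Enumerate A + A = {a + b : a, b ∈ A}. With |A| = 8, there are |A|^2 = 64 ordered sum pairs; collecting distinct values, A + A = {-40, -28, -20, -16, -13, -10, -8, -4, -2, -1, 0, 2, 7, 8, 10, 14, 16, 17, 18, 20, 22, 23, 25, 26, 28, 29, 32, 34, 36, 38, 40, 44}, so |A + A| = 32. Thus K = 32/8 = 4. For comparison, the minimum possible |A + A| over all 8-element sets is 2·8 − 1 = 15 (so min K = 15/8), attained only by arithmetic progressions.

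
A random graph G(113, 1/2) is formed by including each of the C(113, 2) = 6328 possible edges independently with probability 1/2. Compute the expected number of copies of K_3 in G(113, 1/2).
E[# K_3] = C(113, 3) · (1/2)^C(3, 2) = 234136 / 2^3 = 29267

For each 3-subset S of vertices (there are C(113, 3) = 234136 such S), let X_S = 1 if S induces a K_3 (all C(3, 2) = 3 edges present). Then P(X_S = 1) = (1/2)^3 = 1/8. By linearity of expectation, E[# K_3] = C(113, 3) · (1/2)^3 = 234136 / 8 = 29267.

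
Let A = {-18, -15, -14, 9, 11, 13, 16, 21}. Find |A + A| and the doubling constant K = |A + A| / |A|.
K = |A + A| / |A| = 32/8 = 4

Enumerate A + A = {a + b : a, b ∈ A}. With |A| = 8, there are |A|^2 = 64 ordered sum pairs; collecting distinct values, A + A = {-36, -33, -32, -30, -29, -28, -9, -7, -6, -5, -4, -3, -2, -1, 1, 2, 3, 6, 7, 18, 20, 22, 24, 25, 26, 27, 29, 30, 32, 34, 37, 42}, so |A + A| = 32. Thus K = 32/8 = 4. For comparison, the minimum possible |A + A| over all 8-element sets is 2·8 − 1 = 15 (so min K = 15/8), attained only by arithmetic progressions.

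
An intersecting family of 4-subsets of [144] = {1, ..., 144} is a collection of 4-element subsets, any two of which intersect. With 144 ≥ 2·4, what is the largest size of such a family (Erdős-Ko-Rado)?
max |F| = C(143, 3) = 477191

The Erdős-Ko-Rado theorem states: for n ≥ 2k, an intersecting family of k-subsets of an n-element set has size at most C(n − 1, k − 1), with equality for 'star' families {A ⊆ [n] : |A| = k, i ∈ A} (fix an element i). For n = 144, k = 4: C(143, 3) = 477191.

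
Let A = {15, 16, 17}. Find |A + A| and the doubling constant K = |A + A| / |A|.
K = |A + A| / |A| = 5/3

Enumerate A + A = {a + b : a, b ∈ A}. With |A| = 3, there are |A|^2 = 9 ordered sum pairs; collecting distinct values, A + A = {30, 31, 32, 33, 34}, so |A + A| = 5. Thus K = 5/3. Here |A + A| = 2|A| − 1 = 5, the minimum possible — so K = 5/3 is minimal, which holds iff A is an arithmetic progression.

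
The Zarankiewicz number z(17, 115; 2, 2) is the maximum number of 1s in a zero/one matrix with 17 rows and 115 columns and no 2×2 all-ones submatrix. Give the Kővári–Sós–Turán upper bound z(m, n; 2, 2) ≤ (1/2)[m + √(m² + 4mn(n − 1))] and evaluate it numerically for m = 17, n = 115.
z(17, 115; 2, 2) ≤ (1/2)[17 + √(17² + 4·17·115·114)] = (1/2)[17 + √891769] = 480.6676

Kővári–Sós–Turán: let r_1, ..., r_17 be the row sums and z = Σ r_i the total number of 1s. Each pair of columns can share at most one row with both entries 1 (else a 2×2 all-ones block appears), so Σ_i C(r_i, 2) ≤ C(115, 2) = 6555. By convexity Σ_i C(r_i, 2) ≥ 17·C(z/17, 2) = z(z − 17)/(2·17), giving z² − 17z − 17·115·114 ≤ 0 and hence z ≤ (1/2)[17 + √(289 + 4·222870)] = (1/2)[17 + √891769] ≈ (1/2)(17 + 944.3352) = 480.6676.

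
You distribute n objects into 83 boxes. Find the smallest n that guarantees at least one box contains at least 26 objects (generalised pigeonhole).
n = (26 − 1)·83 + 1 = 2076

By the generalised pigeonhole principle, to guarantee some box contains ≥ r objects we need more than (r − 1) · k objects total. Threshold: n = (r − 1) · k + 1. With r = 26 and k = 83: n = 25 · 83 + 1 = 2075 + 1 = 2076. For n = 2075 = 25 · 83, we can put exactly 25 objects in every box, avoiding 26 in any single one — so 2076 is tight.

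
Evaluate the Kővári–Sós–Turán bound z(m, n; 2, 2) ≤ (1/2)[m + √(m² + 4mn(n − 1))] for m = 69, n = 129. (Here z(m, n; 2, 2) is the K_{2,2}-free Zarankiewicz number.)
z(69, 129; 2, 2) ≤ (1/2)[69 + √(69² + 4·69·129·128)] = (1/2)[69 + √4562073] = 1102.4505

Kővári–Sós–Turán: let r_1, ..., r_69 be the row sums and z = Σ r_i the total number of 1s. Each pair of columns can share at most one row with both entries 1 (else a 2×2 all-ones block appears), so Σ_i C(r_i, 2) ≤ C(129, 2) = 8256. By convexity Σ_i C(r_i, 2) ≥ 69·C(z/69, 2) = z(z − 69)/(2·69), giving z² − 69z − 69·129·128 ≤ 0 and hence z ≤ (1/2)[69 + √(4761 + 4·1139328)] = (1/2)[69 + √4562073] ≈ (1/2)(69 + 2135.901) = 1102.4505.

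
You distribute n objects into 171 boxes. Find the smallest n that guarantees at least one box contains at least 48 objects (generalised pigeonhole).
n = (48 − 1)·171 + 1 = 8038

By the generalised pigeonhole principle, to guarantee some box contains ≥ r objects we need more than (r − 1) · k objects total. Threshold: n = (r − 1) · k + 1. With r = 48 and k = 171: n = 47 · 171 + 1 = 8037 + 1 = 8038. For n = 8037 = 47 · 171, we can put exactly 47 objects in every box, avoiding 48 in any single one — so 8038 is tight.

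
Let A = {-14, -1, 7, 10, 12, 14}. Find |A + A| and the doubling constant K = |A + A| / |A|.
K = |A + A| / |A| = 19/6

Enumerate A + A = {a + b : a, b ∈ A}. With |A| = 6, there are |A|^2 = 36 ordered sum pairs; collecting distinct values, A + A = {-28, -15, -7, -4, -2, 0, 6, 9, 11, 13, 14, 17, 19, 20, 21, 22, 24, 26, 28}, so |A + A| = 19. Thus K = 19/6. For comparison, the minimum possible |A + A| over all 6-element sets is 2·6 − 1 = 11 (so min K = 11/6), attained only by arithmetic progressions.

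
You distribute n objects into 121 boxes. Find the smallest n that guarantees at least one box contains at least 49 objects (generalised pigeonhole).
n = (49 − 1)·121 + 1 = 5809

By the generalised pigeonhole principle, to guarantee some box contains ≥ r objects we need more than (r − 1) · k objects total. Threshold: n = (r − 1) · k + 1. With r = 49 and k = 121: n = 48 · 121 + 1 = 5808 + 1 = 5809. For n = 5808 = 48 · 121, we can put exactly 48 objects in every box, avoiding 49 in any single one — so 5809 is tight.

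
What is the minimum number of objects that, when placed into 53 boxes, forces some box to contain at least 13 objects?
n = (13 − 1)·53 + 1 = 637

By the generalised pigeonhole principle, to guarantee some box contains ≥ r objects we need more than (r − 1) · k objects total. Threshold: n = (r − 1) · k + 1. With r = 13 and k = 53: n = 12 · 53 + 1 = 636 + 1 = 637. For n = 636 = 12 · 53, we can put exactly 12 objects in every box, avoiding 13 in any single one — so 637 is tight.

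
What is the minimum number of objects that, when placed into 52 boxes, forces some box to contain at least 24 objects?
n = (24 − 1)·52 + 1 = 1197

By the generalised pigeonhole principle, to guarantee some box contains ≥ r objects we need more than (r − 1) · k objects total. Threshold: n = (r − 1) · k + 1. With r = 24 and k = 52: n = 23 · 52 + 1 = 1196 + 1 = 1197. For n = 1196 = 23 · 52, we can put exactly 23 objects in every box, avoiding 24 in any single one — so 1197 is tight.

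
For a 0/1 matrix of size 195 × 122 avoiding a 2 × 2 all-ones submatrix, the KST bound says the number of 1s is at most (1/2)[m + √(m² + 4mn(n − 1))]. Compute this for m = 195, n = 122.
z(195, 122; 2, 2) ≤ (1/2)[195 + √(195² + 4·195·122·121)] = (1/2)[195 + √11552385] = 1796.94

Kővári–Sós–Turán: let r_1, ..., r_195 be the row sums and z = Σ r_i the total number of 1s. Each pair of columns can share at most one row with both entries 1 (else a 2×2 all-ones block appears), so Σ_i C(r_i, 2) ≤ C(122, 2) = 7381. By convexity Σ_i C(r_i, 2) ≥ 195·C(z/195, 2) = z(z − 195)/(2·195), giving z² − 195z − 195·122·121 ≤ 0 and hence z ≤ (1/2)[195 + √(38025 + 4·2878590)] = (1/2)[195 + √11552385] ≈ (1/2)(195 + 3398.88) = 1796.94.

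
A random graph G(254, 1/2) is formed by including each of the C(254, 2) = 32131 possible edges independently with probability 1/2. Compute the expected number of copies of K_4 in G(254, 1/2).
E[# K_4] = C(254, 4) · (1/2)^C(4, 2) = 169362501 / 2^6 = 2646289.078125

For each 4-subset S of vertices (there are C(254, 4) = 169362501 such S), let X_S = 1 if S induces a K_4 (all C(4, 2) = 6 edges present). Then P(X_S = 1) = (1/2)^6 = 1/64. By linearity of expectation, E[# K_4] = C(254, 4) · (1/2)^6 = 169362501 / 64 = 2646289.078125.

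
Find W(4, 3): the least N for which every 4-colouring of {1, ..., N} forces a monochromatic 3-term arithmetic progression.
W(4, 3) = 76

This is a classical value, W(4, 3) = 76, established by combining an explicit 4-colouring of {1, ..., 75} with no monochromatic 3-AP (giving the lower bound W(4, 3) > 75) and a finite case analysis / exhaustive computer search showing every 4-colouring of {1, ..., 76} has such an AP.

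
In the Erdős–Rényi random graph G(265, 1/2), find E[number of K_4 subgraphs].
E[# K_4] = C(265, 4) · (1/2)^C(4, 2) = 200860990 / 2^6 = 100430495/32 = 3138452.96875

For each 4-subset S of vertices (there are C(265, 4) = 200860990 such S), let X_S = 1 if S induces a K_4 (all C(4, 2) = 6 edges present). Then P(X_S = 1) = (1/2)^6 = 1/64. By linearity of expectation, E[# K_4] = C(265, 4) · (1/2)^6 = 200860990 / 64 = 100430495/32 = 3138452.96875.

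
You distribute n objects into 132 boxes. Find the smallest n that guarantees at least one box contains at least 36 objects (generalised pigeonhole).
n = (36 − 1)·132 + 1 = 4621

By the generalised pigeonhole principle, to guarantee some box contains ≥ r objects we need more than (r − 1) · k objects total. Threshold: n = (r − 1) · k + 1. With r = 36 and k = 132: n = 35 · 132 + 1 = 4620 + 1 = 4621. For n = 4620 = 35 · 132, we can put exactly 35 objects in every box, avoiding 36 in any single one — so 4621 is tight.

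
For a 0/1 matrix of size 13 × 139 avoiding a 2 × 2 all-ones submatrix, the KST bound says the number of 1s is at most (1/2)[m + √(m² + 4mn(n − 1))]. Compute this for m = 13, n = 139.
z(13, 139; 2, 2) ≤ (1/2)[13 + √(13² + 4·13·139·138)] = (1/2)[13 + √997633] = 505.9079

Kővári–Sós–Turán: let r_1, ..., r_13 be the row sums and z = Σ r_i the total number of 1s. Each pair of columns can share at most one row with both entries 1 (else a 2×2 all-ones block appears), so Σ_i C(r_i, 2) ≤ C(139, 2) = 9591. By convexity Σ_i C(r_i, 2) ≥ 13·C(z/13, 2) = z(z − 13)/(2·13), giving z² − 13z − 13·139·138 ≤ 0 and hence z ≤ (1/2)[13 + √(169 + 4·249366)] = (1/2)[13 + √997633] ≈ (1/2)(13 + 998.8158) = 505.9079.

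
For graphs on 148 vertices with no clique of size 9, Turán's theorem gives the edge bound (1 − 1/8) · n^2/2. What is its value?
Turán density bound = (7/8) · 148^2/2 = 9583

Turán's theorem: ex(n, K_{r+1}) is achieved by the complete r-partite Turán graph T(n, r) with parts as balanced as possible, and is at most (1 − 1/r) · n^2/2. For r = 8, n = 148: the density bound is (7/8) · 21904/2 = 9583. The integer-valued extremum is e(T(148, 8)) = 9582, which is strictly less than the density bound 9583 since 8 ∤ 148 (the parts of T(148, 8) cannot all be equal).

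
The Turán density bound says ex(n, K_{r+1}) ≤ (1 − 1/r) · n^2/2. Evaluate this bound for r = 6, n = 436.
Turán density bound = (5/6) · 436^2/2 = 237620/3 ≈ 79206.6667

Turán's theorem: ex(n, K_{r+1}) is achieved by the complete r-partite Turán graph T(n, r) with parts as balanced as possible, and is at most (1 − 1/r) · n^2/2. For r = 6, n = 436: the density bound is (5/6) · 190096/2 = 237620/3 ≈ 79206.6667. The integer-valued extremum is e(T(436, 6)) = 79206, which is strictly less than the density bound 237620/3 since 6 ∤ 436 (the parts of T(436, 6) cannot all be equal).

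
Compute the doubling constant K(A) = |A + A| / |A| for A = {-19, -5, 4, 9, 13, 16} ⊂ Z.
K = |A + A| / |A| = 19/6

Enumerate A + A = {a + b : a, b ∈ A}. With |A| = 6, there are |A|^2 = 36 ordered sum pairs; collecting distinct values, A + A = {-38, -24, -15, -10, -6, -3, -1, 4, 8, 11, 13, 17, 18, 20, 22, 25, 26, 29, 32}, so |A + A| = 19. Thus K = 19/6. For comparison, the minimum possible |A + A| over all 6-element sets is 2·6 − 1 = 11 (so min K = 11/6), attained only by arithmetic progressions.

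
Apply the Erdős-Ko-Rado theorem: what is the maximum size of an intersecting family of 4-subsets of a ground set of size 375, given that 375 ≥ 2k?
max |F| = C(374, 3) = 8649124

Erdős-Ko-Rado (1961): when n ≥ 2k, max |F| = C(n−1, k−1). The bound is attained by the star {A : i ∈ A} for any fixed i ∈ [n]. Here C(375−1, 4−1) = C(374, 3) = 8649124.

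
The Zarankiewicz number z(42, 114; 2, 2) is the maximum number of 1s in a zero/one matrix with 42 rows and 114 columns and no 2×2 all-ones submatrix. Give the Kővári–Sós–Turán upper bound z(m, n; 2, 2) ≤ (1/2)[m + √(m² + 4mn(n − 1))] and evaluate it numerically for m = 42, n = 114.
z(42, 114; 2, 2) ≤ (1/2)[42 + √(42² + 4·42·114·113)] = (1/2)[42 + √2165940] = 756.8566

Kővári–Sós–Turán: let r_1, ..., r_42 be the row sums and z = Σ r_i the total number of 1s. Each pair of columns can share at most one row with both entries 1 (else a 2×2 all-ones block appears), so Σ_i C(r_i, 2) ≤ C(114, 2) = 6441. By convexity Σ_i C(r_i, 2) ≥ 42·C(z/42, 2) = z(z − 42)/(2·42), giving z² − 42z − 42·114·113 ≤ 0 and hence z ≤ (1/2)[42 + √(1764 + 4·541044)] = (1/2)[42 + √2165940] ≈ (1/2)(42 + 1471.7133) = 756.8566.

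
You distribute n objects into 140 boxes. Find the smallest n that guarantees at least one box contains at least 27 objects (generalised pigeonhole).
n = (27 − 1)·140 + 1 = 3641

By the generalised pigeonhole principle, to guarantee some box contains ≥ r objects we need more than (r − 1) · k objects total. Threshold: n = (r − 1) · k + 1. With r = 27 and k = 140: n = 26 · 140 + 1 = 3640 + 1 = 3641. For n = 3640 = 26 · 140, we can put exactly 26 objects in every box, avoiding 27 in any single one — so 3641 is tight.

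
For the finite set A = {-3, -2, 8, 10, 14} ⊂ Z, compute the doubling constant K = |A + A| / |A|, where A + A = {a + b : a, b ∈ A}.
K = |A + A| / |A| = 15/5 = 3

Enumerate A + A = {a + b : a, b ∈ A}. With |A| = 5, there are |A|^2 = 25 ordered sum pairs; collecting distinct values, A + A = {-6, -5, -4, 5, 6, 7, 8, 11, 12, 16, 18, 20, 22, 24, 28}, so |A + A| = 15. Thus K = 15/5 = 3. For comparison, the minimum possible |A + A| over all 5-element sets is 2·5 − 1 = 9 (so min K = 9/5), attained only by arithmetic progressions.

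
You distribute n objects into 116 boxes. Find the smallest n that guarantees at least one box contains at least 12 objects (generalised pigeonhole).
n = (12 − 1)·116 + 1 = 1277

By the generalised pigeonhole principle, to guarantee some box contains ≥ r objects we need more than (r − 1) · k objects total. Threshold: n = (r − 1) · k + 1. With r = 12 and k = 116: n = 11 · 116 + 1 = 1276 + 1 = 1277. For n = 1276 = 11 · 116, we can put exactly 11 objects in every box, avoiding 12 in any single one — so 1277 is tight.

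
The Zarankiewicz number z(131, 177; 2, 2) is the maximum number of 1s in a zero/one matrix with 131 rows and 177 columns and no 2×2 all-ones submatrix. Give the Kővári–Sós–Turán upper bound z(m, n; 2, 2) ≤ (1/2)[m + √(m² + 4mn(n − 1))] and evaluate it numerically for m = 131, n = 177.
z(131, 177; 2, 2) ≤ (1/2)[131 + √(131² + 4·131·177·176)] = (1/2)[131 + √16340809] = 2086.6883

Kővári–Sós–Turán: let r_1, ..., r_131 be the row sums and z = Σ r_i the total number of 1s. Each pair of columns can share at most one row with both entries 1 (else a 2×2 all-ones block appears), so Σ_i C(r_i, 2) ≤ C(177, 2) = 15576. By convexity Σ_i C(r_i, 2) ≥ 131·C(z/131, 2) = z(z − 131)/(2·131), giving z² − 131z − 131·177·176 ≤ 0 and hence z ≤ (1/2)[131 + √(17161 + 4·4080912)] = (1/2)[131 + √16340809] ≈ (1/2)(131 + 4042.3767) = 2086.6883.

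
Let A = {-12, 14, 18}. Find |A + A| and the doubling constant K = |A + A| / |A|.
K = |A + A| / |A| = 6/3 = 2

Enumerate A + A = {a + b : a, b ∈ A}. With |A| = 3, there are |A|^2 = 9 ordered sum pairs; collecting distinct values, A + A = {-24, 2, 6, 28, 32, 36}, so |A + A| = 6. Thus K = 6/3 = 2. For comparison, the minimum possible |A + A| over all 3-element sets is 2·3 − 1 = 5 (so min K = 5/3), attained only by arithmetic progressions.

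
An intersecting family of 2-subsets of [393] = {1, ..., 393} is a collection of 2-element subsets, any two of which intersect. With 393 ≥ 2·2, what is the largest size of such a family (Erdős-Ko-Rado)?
max |F| = C(392, 1) = 392

Erdős-Ko-Rado (1961): when n ≥ 2k, max |F| = C(n−1, k−1). The bound is attained by the star {A : i ∈ A} for any fixed i ∈ [n]. Here C(393−1, 2−1) = C(392, 1) = 392.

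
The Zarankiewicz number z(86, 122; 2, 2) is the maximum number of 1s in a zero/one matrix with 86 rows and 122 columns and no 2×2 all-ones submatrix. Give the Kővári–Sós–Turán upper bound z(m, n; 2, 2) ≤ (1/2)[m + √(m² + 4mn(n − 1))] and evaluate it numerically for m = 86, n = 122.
z(86, 122; 2, 2) ≤ (1/2)[86 + √(86² + 4·86·122·121)] = (1/2)[86 + √5085524] = 1170.5553

Kővári–Sós–Turán: let r_1, ..., r_86 be the row sums and z = Σ r_i the total number of 1s. Each pair of columns can share at most one row with both entries 1 (else a 2×2 all-ones block appears), so Σ_i C(r_i, 2) ≤ C(122, 2) = 7381. By convexity Σ_i C(r_i, 2) ≥ 86·C(z/86, 2) = z(z − 86)/(2·86), giving z² − 86z − 86·122·121 ≤ 0 and hence z ≤ (1/2)[86 + √(7396 + 4·1269532)] = (1/2)[86 + √5085524] ≈ (1/2)(86 + 2255.1106) = 1170.5553.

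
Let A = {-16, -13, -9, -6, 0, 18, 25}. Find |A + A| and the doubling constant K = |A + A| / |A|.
K = |A + A| / |A| = 25/7

Enumerate A + A = {a + b : a, b ∈ A}. With |A| = 7, there are |A|^2 = 49 ordered sum pairs; collecting distinct values, A + A = {-32, -29, -26, -25, -22, -19, -18, -16, -15, -13, -12, -9, -6, 0, 2, 5, 9, 12, 16, 18, 19, 25, 36, 43, 50}, so |A + A| = 25. Thus K = 25/7. For comparison, the minimum possible |A + A| over all 7-element sets is 2·7 − 1 = 13 (so min K = 13/7), attained only by arithmetic progressions.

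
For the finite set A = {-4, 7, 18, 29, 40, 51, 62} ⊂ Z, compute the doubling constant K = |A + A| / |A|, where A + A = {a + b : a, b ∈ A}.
K = |A + A| / |A| = 13/7

Enumerate A + A = {a + b : a, b ∈ A}. With |A| = 7, there are |A|^2 = 49 ordered sum pairs; collecting distinct values, A + A = {-8, 3, 14, 25, 36, 47, 58, 69, 80, 91, 102, 113, 124}, so |A + A| = 13. Thus K = 13/7. Here |A + A| = 2|A| − 1 = 13, the minimum possible — so K = 13/7 is minimal, which holds iff A is an arithmetic progression.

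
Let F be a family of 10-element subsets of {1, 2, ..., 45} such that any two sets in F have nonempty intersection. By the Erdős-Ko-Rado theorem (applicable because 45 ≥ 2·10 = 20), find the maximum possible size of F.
max |F| = C(44, 9) = 708930508

Erdős-Ko-Rado (1961): when n ≥ 2k, max |F| = C(n−1, k−1). The bound is attained by the star {A : i ∈ A} for any fixed i ∈ [n]. Here C(45−1, 10−1) = C(44, 9) = 708930508.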